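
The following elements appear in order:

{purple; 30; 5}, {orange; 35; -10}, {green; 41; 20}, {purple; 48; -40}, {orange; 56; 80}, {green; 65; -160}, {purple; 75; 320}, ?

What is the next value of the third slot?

-640

Third slot: ×(-2) each step, so 5, -10, 20, -40, 80, -160, 320 → -640.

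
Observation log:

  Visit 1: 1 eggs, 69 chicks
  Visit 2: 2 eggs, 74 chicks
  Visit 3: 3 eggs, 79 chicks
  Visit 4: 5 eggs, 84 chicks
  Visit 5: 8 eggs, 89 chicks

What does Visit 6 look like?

13 eggs, 94 chicks

Eggs goes 1, 2, 3, 5, 8 → 13 (each term is the sum of the two before it).
Chicks: 69, 74, 79, 84, 89 → 94 (+5 each step).
Combining the parts gives 13 eggs, 94 chicks.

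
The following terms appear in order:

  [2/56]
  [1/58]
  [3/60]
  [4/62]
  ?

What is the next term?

[7/64]

First value: each term is the sum of the two before it, so 2, 1, 3, 4 → 7.
For the second value, +2 each step: 56, 58, 60, 62 → 64.
Combining the parts gives [7/64].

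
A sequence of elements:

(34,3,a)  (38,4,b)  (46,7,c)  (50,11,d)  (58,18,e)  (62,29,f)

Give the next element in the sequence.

(70,47,g)

For the first value, alternating steps +4, +8, +4, +8, …: 34, 38, 46, 50, 58, 62 → 70.
Second value: each term is the sum of the two before it, so 3, 4, 7, 11, 18, 29 → 47.
For the letter, letters move forward 1 place in the alphabet: a, b, c, d, e, f → g.
So the next element is (70,47,g).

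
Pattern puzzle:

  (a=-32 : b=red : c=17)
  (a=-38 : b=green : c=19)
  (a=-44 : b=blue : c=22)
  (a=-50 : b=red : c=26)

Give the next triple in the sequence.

(a=-56 : b=green : c=31)

A goes -32, -38, -44, -50 → -56 (−6 each step).
B: repeats red → green → blue; red, green, blue, red → green.
C goes 17, 19, 22, 26 → 31 (differences are 2, 3, 4, … (increasing by 1 each time)).
Combining the parts gives (a=-56 : b=green : c=31).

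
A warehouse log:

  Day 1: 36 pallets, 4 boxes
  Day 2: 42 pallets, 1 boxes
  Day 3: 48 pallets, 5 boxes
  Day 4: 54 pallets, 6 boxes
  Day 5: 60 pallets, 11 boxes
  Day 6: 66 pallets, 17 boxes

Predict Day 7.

Pallets goes 36, 42, 48, 54, 60, 66 → 72 (+6 each step).
Boxes: each term is the sum of the two before it; 4, 1, 5, 6, 11, 17 → 28.
Putting it together: 72 pallets, 28 boxes.

72 pallets, 28 boxes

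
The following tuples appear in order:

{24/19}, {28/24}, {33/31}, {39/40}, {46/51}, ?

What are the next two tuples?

{54/64}, {63/79}

First value — differences are 4, 5, 6, … (increasing by 1 each time): 24, 28, 33, 39, 46 → 54 → 63.
Second value — differences are 5, 7, 9, … (increasing by 2 each time): 19, 24, 31, 40, 51 → 64 → 79.
So the next two tuples are {54/64} and {63/79}.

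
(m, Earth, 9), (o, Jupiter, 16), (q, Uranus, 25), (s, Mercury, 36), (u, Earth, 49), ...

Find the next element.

Letter — letters move forward 2 places in the alphabet: m, o, q, s, u → w.
Planet: Earth, Jupiter, Uranus, Mercury, Earth → Jupiter (repeats Earth → Jupiter → Uranus → Mercury).
Third part: perfect squares: 3², 4², 5², …, so 9, 16, 25, 36, 49 → 64.
So the next element is (w, Jupiter, 64).

(w, Jupiter, 64)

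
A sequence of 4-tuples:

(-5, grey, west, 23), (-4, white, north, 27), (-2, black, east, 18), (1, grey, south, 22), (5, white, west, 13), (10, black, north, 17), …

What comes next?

(16, grey, east, 8)

For the first part, differences are 1, 2, 3, … (increasing by 1 each time): -5, -4, -2, 1, 5, 10 → 16.
Shade — repeats grey → white → black: grey, white, black, grey, white, black → grey.
Direction: repeats west → north → east → south, so west, north, east, south, west, north → east.
Fourth part — alternating steps +4, −9, +4, −9, …: 23, 27, 18, 22, 13, 17 → 8.
Putting it together: (16, grey, east, 8).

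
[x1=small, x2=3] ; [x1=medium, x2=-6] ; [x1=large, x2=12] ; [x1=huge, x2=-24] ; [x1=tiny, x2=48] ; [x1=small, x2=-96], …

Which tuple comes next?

For the x1, repeats small → medium → large → huge → tiny: small, medium, large, huge, tiny, small → medium.
X2: ×(-2) each step, so 3, -6, 12, -24, 48, -96 → 192.
So the next tuple is [x1=medium, x2=192].

[x1=medium, x2=192]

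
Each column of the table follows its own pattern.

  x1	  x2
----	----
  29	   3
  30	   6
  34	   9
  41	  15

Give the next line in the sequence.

51  24

Column x1: differences are 1, 4, 7, … (increasing by 3 each time); 29, 30, 34, 41 → 51.
Column x2 — each term is the sum of the two before it: 3, 6, 9, 15 → 24.
Combining the parts gives 51  24.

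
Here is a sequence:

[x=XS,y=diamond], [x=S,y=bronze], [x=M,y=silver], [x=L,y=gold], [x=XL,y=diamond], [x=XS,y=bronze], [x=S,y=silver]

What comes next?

X — repeats XS → S → M → L → XL: XS, S, M, L, XL, XS, S → M.
Y: repeats diamond → bronze → silver → gold; diamond, bronze, silver, gold, diamond, bronze, silver → gold.
Combining the parts gives [x=M,y=gold].

[x=M,y=gold]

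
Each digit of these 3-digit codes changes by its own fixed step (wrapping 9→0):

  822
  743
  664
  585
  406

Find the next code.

327

First digit: −1 each step, mod 10, so 8, 7, 6, 5, 4 → 3.
For the second digit, +2 each step, mod 10: 2, 4, 6, 8, 0 → 2.
Third digit: +1 each step, mod 10; 2, 3, 4, 5, 6 → 7.
Combining the parts gives 327.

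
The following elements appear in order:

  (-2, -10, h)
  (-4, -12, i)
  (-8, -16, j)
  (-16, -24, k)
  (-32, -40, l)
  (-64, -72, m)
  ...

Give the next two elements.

First coordinate: ×2 each step, so -2, -4, -8, -16, -32, -64 → -128 → -256.
Second coordinate goes -10, -12, -16, -24, -40, -72 → -136 → -264 (always 8 less than the first coordinate).
For the letter, letters move forward 1 place in the alphabet: h, i, j, k, l, m → n → o.
Putting the parts together: (-128, -136, n) and then (-256, -264, o).

(-128, -136, n), (-256, -264, o)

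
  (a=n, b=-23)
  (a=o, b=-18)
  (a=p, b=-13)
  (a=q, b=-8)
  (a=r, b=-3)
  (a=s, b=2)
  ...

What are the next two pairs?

(a=t, b=7), (a=u, b=12)

A: letters move forward 1 place in the alphabet, so n, o, p, q, r, s → t → u.
B: +5 each step, so -23, -18, -13, -8, -3, 2 → 7 → 12.
So the next two pairs are (a=t, b=7) and (a=u, b=12).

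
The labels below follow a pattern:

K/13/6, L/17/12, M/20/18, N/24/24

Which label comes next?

Letter — letters move forward 1 place in the alphabet: K, L, M, N → O.
Second component: alternating steps +4, +3, +4, +3, …; 13, 17, 20, 24 → 27.
Third component goes 6, 12, 18, 24 → 30 (+6 each step).
Combining the parts gives O/27/30.

O/27/30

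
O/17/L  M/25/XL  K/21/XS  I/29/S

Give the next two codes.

G/25/M, E/33/L

Letter: O, M, K, I → G → E (letters move back 2 places in the alphabet).
Second component: alternating steps +8, −4, +8, −4, …; 17, 25, 21, 29 → 25 → 33.
Size — runs through clothing sizes XS→XL: L, XL, XS, S → M → L.
So the next two codes are G/25/M and E/33/L.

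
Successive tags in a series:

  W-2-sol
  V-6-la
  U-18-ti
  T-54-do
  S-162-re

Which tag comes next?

R-486-mi

Letter: letters move back 1 place in the alphabet; W, V, U, T, S → R.
Second component: ×3 each step, so 2, 6, 18, 54, 162 → 486.
Note — runs through the solfège scale do→ti: sol, la, ti, do, re → mi.
Putting it together: R-486-mi.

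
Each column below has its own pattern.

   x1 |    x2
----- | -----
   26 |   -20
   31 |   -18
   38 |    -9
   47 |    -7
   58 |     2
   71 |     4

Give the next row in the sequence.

Column x1: differences are 5, 7, 9, … (increasing by 2 each time); 26, 31, 38, 47, 58, 71 → 86.
Column x2: alternating steps +2, +9, +2, +9, …, so -20, -18, -9, -7, 2, 4 → 13.
So the next row is 86  13.

86  13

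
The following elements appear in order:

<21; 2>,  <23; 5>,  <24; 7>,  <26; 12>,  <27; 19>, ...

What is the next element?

First value: 21, 23, 24, 26, 27 → 29 (alternating steps +2, +1, +2, +1, …).
Second value goes 2, 5, 7, 12, 19 → 31 (each term is the sum of the two before it).
So the next element is <29; 31>.

<29; 31>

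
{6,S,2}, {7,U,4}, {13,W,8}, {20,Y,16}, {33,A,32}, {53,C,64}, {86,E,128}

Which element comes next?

{139,G,256}

First coordinate — each term is the sum of the two before it: 6, 7, 13, 20, 33, 53, 86 → 139.
For the letter, letters move forward 2 places in the alphabet, wrapping Z→A: S, U, W, Y, A, C, E → G.
Third coordinate goes 2, 4, 8, 16, 32, 64, 128 → 256 (×2 each step).
So the next element is {139,G,256}.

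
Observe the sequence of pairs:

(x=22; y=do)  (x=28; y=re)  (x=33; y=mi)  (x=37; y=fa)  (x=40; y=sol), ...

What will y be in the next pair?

la

X: differences are 6, 5, 4, … (decreasing by 1 each time); 22, 28, 33, 37, 40 → 42.
Y: do, re, mi, fa, sol → la (runs through the solfège scale do→ti).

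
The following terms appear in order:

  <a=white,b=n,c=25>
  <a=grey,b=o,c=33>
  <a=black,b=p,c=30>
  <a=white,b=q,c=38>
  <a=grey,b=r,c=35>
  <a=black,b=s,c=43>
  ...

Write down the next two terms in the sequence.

<a=white,b=t,c=40>, <a=grey,b=u,c=48>

A goes white, grey, black, white, grey, black → white → grey (repeats white → grey → black).
For the b, letters move forward 1 place in the alphabet: n, o, p, q, r, s → t → u.
C — alternating steps +8, −3, +8, −3, …: 25, 33, 30, 38, 35, 43 → 40 → 48.
Putting the parts together: <a=white,b=t,c=40> and then <a=grey,b=u,c=48>.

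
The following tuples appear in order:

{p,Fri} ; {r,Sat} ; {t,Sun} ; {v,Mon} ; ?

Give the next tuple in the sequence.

Letter: letters move forward 2 places in the alphabet; p, r, t, v → x.
Day: runs through the weekdays Mon→Sun, so Fri, Sat, Sun, Mon → Tue.
So the next tuple is {x,Tue}.

{x,Tue}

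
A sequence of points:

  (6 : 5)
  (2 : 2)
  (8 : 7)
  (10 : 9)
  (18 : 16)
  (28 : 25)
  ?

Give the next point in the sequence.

(46 : 41)

First slot goes 6, 2, 8, 10, 18, 28 → 46 (each term is the sum of the two before it).
Second slot: 5, 2, 7, 9, 16, 25 → 41 (each term is the sum of the two before it).
Putting it together: (46 : 41).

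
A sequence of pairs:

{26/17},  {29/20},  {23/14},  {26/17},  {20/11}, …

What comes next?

{23/14}

First part: alternating steps +3, −6, +3, −6, …, so 26, 29, 23, 26, 20 → 23.
Second part: 17, 20, 14, 17, 11 → 14 (always 9 less than the first part).
Combining the parts gives {23/14}.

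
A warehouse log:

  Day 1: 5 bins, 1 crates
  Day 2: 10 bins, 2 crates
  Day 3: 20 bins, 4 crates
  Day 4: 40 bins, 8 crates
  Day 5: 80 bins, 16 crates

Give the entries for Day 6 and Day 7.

160 bins, 32 crates; 320 bins, 64 crates

Bins — ×2 each step: 5, 10, 20, 40, 80 → 160 → 320.
Crates: ×2 each step, so 1, 2, 4, 8, 16 → 32 → 64.
Putting the parts together: 160 bins, 32 crates and then 320 bins, 64 crates.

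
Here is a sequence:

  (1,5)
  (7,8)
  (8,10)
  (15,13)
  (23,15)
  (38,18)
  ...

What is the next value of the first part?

61

First part — each term is the sum of the two before it: 1, 7, 8, 15, 23, 38 → 61.
Second part: alternating steps +3, +2, +3, +2, …, so 5, 8, 10, 13, 15, 18 → 20.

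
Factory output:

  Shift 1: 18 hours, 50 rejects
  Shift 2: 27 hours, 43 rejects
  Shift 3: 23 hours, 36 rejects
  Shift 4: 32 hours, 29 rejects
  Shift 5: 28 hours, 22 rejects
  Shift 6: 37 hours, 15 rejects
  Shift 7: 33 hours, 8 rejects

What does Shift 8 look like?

For the hours, alternating steps +9, −4, +9, −4, …: 18, 27, 23, 32, 28, 37, 33 → 42.
For the rejects, −7 each step: 50, 43, 36, 29, 22, 15, 8 → 1.
Putting it together: 42 hours, 1 rejects.

42 hours, 1 rejects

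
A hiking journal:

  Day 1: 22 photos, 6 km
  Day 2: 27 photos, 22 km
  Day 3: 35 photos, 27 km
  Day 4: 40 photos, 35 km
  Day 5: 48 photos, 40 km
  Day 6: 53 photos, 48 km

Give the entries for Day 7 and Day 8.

61 photos, 53 km; 66 photos, 61 km

Photos goes 22, 27, 35, 40, 48, 53 → 61 → 66 (alternating steps +5, +8, +5, +8, …).
Km: 6, 22, 27, 35, 40, 48 → 53 → 61 (always the previous value of the photos).
Putting the parts together: 61 photos, 53 km and then 66 photos, 61 km.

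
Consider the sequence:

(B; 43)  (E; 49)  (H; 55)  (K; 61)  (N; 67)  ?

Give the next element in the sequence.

(Q; 73)

For the letter, letters move forward 3 places in the alphabet: B, E, H, K, N → Q.
Second component — +6 each step: 43, 49, 55, 61, 67 → 73.
Combining the parts gives (Q; 73).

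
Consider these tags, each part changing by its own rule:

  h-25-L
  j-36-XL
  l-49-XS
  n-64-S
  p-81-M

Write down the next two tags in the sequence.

r-100-L then t-121-XL

Letter: h, j, l, n, p → r → t (letters move forward 2 places in the alphabet).
Second component goes 25, 36, 49, 64, 81 → 100 → 121 (perfect squares: 5², 6², 7², …).
Size — runs through clothing sizes XS→XL: L, XL, XS, S, M → L → XL.
So the next two tags are r-100-L and t-121-XL.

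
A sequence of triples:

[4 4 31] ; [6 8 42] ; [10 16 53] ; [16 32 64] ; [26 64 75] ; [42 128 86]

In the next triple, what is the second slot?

256

For the second slot, ×2 each step: 4, 8, 16, 32, 64, 128 → 256.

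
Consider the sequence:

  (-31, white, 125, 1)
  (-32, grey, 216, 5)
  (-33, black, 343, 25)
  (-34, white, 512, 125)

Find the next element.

First slot goes -31, -32, -33, -34 → -35 (−1 each step).
Shade — repeats white → grey → black: white, grey, black, white → grey.
Third slot: perfect cubes: 5³, 6³, 7³, …; 125, 216, 343, 512 → 729.
Fourth slot: ×5 each step; 1, 5, 25, 125 → 625.
Combining the parts gives (-35, grey, 729, 625).

(-35, grey, 729, 625)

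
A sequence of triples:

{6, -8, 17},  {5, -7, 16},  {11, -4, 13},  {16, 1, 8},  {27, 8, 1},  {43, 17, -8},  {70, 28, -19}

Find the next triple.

{113, 41, -32}

First slot goes 6, 5, 11, 16, 27, 43, 70 → 113 (each term is the sum of the two before it).
Second slot — differences are 1, 3, 5, … (increasing by 2 each time): -8, -7, -4, 1, 8, 17, 28 → 41.
Third slot: together with the second slot always sums to 9; 17, 16, 13, 8, 1, -8, -19 → -32.
Putting it together: {113, 41, -32}.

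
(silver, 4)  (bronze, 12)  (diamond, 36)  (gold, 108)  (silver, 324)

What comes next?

(bronze, 972)

Rank: silver, bronze, diamond, gold, silver → bronze (repeats silver → bronze → diamond → gold).
Second coordinate — ×3 each step: 4, 12, 36, 108, 324 → 972.
So the next tuple is (bronze, 972).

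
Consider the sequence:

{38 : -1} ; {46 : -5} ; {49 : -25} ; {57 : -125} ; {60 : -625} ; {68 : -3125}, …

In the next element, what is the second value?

-15625

Second value: -1, -5, -25, -125, -625, -3125 → -15625 (×5 each step).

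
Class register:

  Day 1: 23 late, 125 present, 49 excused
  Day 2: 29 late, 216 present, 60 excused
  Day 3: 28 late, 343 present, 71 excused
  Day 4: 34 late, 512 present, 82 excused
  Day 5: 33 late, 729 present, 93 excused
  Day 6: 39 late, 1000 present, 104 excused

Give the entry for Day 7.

38 late, 1331 present, 115 excused

For the late, alternating steps +6, −1, +6, −1, …: 23, 29, 28, 34, 33, 39 → 38.
Present goes 125, 216, 343, 512, 729, 1000 → 1331 (perfect cubes: 5³, 6³, 7³, …).
Excused: +11 each step, so 49, 60, 71, 82, 93, 104 → 115.
So the next line is 38 late, 1331 present, 115 excused.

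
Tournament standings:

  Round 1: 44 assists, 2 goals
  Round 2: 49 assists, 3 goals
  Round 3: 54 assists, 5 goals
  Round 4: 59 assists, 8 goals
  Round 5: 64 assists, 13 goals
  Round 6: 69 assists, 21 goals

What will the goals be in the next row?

For the goals, each term is the sum of the two before it: 2, 3, 5, 8, 13, 21 → 34.

34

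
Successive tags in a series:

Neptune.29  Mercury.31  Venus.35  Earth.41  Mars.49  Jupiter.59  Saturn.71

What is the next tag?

For the planet, runs through the planets Mercury→Neptune: Neptune, Mercury, Venus, Earth, Mars, Jupiter, Saturn → Uranus.
Second component goes 29, 31, 35, 41, 49, 59, 71 → 85 (differences are 2, 4, 6, … (increasing by 2 each time)).
Combining the parts gives Uranus.85.

Uranus.85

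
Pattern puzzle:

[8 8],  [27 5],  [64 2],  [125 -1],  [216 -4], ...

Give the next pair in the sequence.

[343 -7]

First entry: perfect cubes: 2³, 3³, 4³, …; 8, 27, 64, 125, 216 → 343.
Second entry goes 8, 5, 2, -1, -4 → -7 (−3 each step).
Putting it together: [343 -7].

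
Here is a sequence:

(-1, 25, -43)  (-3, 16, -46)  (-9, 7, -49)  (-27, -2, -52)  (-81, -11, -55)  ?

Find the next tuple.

(-243, -20, -58)

For the first coordinate, ×3 each step: -1, -3, -9, -27, -81 → -243.
Second coordinate: −9 each step; 25, 16, 7, -2, -11 → -20.
Third coordinate: −3 each step; -43, -46, -49, -52, -55 → -58.
So the next tuple is (-243, -20, -58).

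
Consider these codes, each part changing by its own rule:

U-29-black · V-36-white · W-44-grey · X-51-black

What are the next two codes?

Y-59-white then Z-66-grey

Letter goes U, V, W, X → Y → Z (letters move forward 1 place in the alphabet).
For the second component, alternating steps +7, +8, +7, +8, …: 29, 36, 44, 51 → 59 → 66.
Shade — repeats black → white → grey: black, white, grey, black → white → grey.
So the next two codes are Y-59-white and Z-66-grey.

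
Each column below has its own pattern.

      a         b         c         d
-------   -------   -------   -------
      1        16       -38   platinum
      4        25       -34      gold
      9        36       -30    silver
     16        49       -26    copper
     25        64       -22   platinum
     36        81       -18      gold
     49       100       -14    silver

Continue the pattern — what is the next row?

Column a: perfect squares: 1², 2², 3², …, so 1, 4, 9, 16, 25, 36, 49 → 64.
Column b: 16, 25, 36, 49, 64, 81, 100 → 121 (perfect squares: 4², 5², 6², …).
Column c: -38, -34, -30, -26, -22, -18, -14 → -10 (+4 each step).
For the column d, repeats platinum → gold → silver → copper: platinum, gold, silver, copper, platinum, gold, silver → copper.
Combining the parts gives 64  121  -10  copper.

64  121  -10  copper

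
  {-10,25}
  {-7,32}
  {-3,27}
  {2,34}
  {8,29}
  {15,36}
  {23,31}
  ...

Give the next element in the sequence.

{32,38}

First component: -10, -7, -3, 2, 8, 15, 23 → 32 (differences are 3, 4, 5, … (increasing by 1 each time)).
Second component: alternating steps +7, −5, +7, −5, …; 25, 32, 27, 34, 29, 36, 31 → 38.
So the next element is {32,38}.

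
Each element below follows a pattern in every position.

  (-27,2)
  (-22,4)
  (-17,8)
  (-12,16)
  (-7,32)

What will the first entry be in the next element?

First entry: -27, -22, -17, -12, -7 → -2 (+5 each step).

-2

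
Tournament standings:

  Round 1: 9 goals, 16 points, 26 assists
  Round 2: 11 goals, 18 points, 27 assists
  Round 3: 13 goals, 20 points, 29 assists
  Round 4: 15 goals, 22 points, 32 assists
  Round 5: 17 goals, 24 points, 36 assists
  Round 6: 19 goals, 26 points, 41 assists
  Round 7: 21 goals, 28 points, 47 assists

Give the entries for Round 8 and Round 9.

23 goals, 30 points, 54 assists; 25 goals, 32 points, 62 assists

Goals goes 9, 11, 13, 15, 17, 19, 21 → 23 → 25 (+2 each step).
Points — +2 each step: 16, 18, 20, 22, 24, 26, 28 → 30 → 32.
Assists: differences are 1, 2, 3, … (increasing by 1 each time), so 26, 27, 29, 32, 36, 41, 47 → 54 → 62.
Putting the parts together: 23 goals, 30 points, 54 assists and then 25 goals, 32 points, 62 assists.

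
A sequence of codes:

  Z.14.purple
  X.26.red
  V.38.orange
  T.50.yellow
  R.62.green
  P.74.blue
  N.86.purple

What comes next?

L.98.red

Letter: letters move back 2 places in the alphabet; Z, X, V, T, R, P, N → L.
Second component — +12 each step: 14, 26, 38, 50, 62, 74, 86 → 98.
Colour: repeats purple → red → orange → yellow → green → blue, so purple, red, orange, yellow, green, blue, purple → red.
Putting it together: L.98.red.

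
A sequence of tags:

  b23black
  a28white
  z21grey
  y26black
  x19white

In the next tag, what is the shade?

Shade: black, white, grey, black, white → grey (repeats black → white → grey).

grey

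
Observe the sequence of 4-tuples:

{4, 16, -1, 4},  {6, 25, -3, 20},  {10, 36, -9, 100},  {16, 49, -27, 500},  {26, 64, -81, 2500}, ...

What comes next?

First coordinate: 4, 6, 10, 16, 26 → 42 (each term is the sum of the two before it).
For the second coordinate, perfect squares: 4², 5², 6², …: 16, 25, 36, 49, 64 → 81.
Third coordinate: ×3 each step; -1, -3, -9, -27, -81 → -243.
Fourth coordinate — ×5 each step: 4, 20, 100, 500, 2500 → 12500.
So the next 4-tuple is {42, 81, -243, 12500}.

{42, 81, -243, 12500}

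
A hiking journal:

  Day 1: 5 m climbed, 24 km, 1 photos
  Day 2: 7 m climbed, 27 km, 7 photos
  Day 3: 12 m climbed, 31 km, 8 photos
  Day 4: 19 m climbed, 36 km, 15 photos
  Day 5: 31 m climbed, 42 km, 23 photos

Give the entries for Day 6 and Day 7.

50 m climbed, 49 km, 38 photos; 81 m climbed, 57 km, 61 photos

For the m climbed, each term is the sum of the two before it: 5, 7, 12, 19, 31 → 50 → 81.
Km — differences are 3, 4, 5, … (increasing by 1 each time): 24, 27, 31, 36, 42 → 49 → 57.
Photos: 1, 7, 8, 15, 23 → 38 → 61 (each term is the sum of the two before it).
Putting the parts together: 50 m climbed, 49 km, 38 photos and then 81 m climbed, 57 km, 61 photos.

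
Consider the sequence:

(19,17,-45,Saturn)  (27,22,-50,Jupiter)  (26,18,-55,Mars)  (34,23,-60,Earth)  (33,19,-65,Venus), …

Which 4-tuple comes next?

(41,24,-70,Mercury)

First coordinate — alternating steps +8, −1, +8, −1, …: 19, 27, 26, 34, 33 → 41.
For the second coordinate, alternating steps +5, −4, +5, −4, …: 17, 22, 18, 23, 19 → 24.
Third coordinate: −5 each step; -45, -50, -55, -60, -65 → -70.
Planet: runs backward through the planets Mercury→Neptune, so Saturn, Jupiter, Mars, Earth, Venus → Mercury.
Combining the parts gives (41,24,-70,Mercury).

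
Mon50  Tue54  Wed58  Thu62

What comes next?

Fri66

Day: runs through the weekdays Mon→Sun; Mon, Tue, Wed, Thu → Fri.
Second component — +4 each step: 50, 54, 58, 62 → 66.
Combining the parts gives Fri66.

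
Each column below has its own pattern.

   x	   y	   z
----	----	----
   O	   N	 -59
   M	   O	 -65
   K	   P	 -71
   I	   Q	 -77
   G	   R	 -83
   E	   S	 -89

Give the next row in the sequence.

Column x — letters move back 2 places in the alphabet: O, M, K, I, G, E → C.
Column y — letters move forward 1 place in the alphabet: N, O, P, Q, R, S → T.
Column z: -59, -65, -71, -77, -83, -89 → -95 (−6 each step).
Putting it together: C  T  -95.

C  T  -95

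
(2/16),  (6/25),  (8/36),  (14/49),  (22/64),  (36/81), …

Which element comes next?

(58/100)

First coordinate: 2, 6, 8, 14, 22, 36 → 58 (each term is the sum of the two before it).
Second coordinate — perfect squares: 4², 5², 6², …: 16, 25, 36, 49, 64, 81 → 100.
Combining the parts gives (58/100).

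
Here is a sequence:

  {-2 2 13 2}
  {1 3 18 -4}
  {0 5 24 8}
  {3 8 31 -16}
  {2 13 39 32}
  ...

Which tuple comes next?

First coordinate: -2, 1, 0, 3, 2 → 5 (alternating steps +3, −1, +3, −1, …).
Second coordinate goes 2, 3, 5, 8, 13 → 21 (each term is the sum of the two before it).
Third coordinate: differences are 5, 6, 7, … (increasing by 1 each time); 13, 18, 24, 31, 39 → 48.
Fourth coordinate — ×(-2) each step: 2, -4, 8, -16, 32 → -64.
So the next tuple is {5 21 48 -64}.

{5 21 48 -64}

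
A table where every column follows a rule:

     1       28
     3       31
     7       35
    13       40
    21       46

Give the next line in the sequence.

31  53

First component: 1, 3, 7, 13, 21 → 31 (differences are 2, 4, 6, … (increasing by 2 each time)).
Second component: differences are 3, 4, 5, … (increasing by 1 each time); 28, 31, 35, 40, 46 → 53.
Combining the parts gives 31  53.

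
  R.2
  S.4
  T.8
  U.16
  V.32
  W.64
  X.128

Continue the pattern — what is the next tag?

Y.256

For the letter, letters move forward 1 place in the alphabet: R, S, T, U, V, W, X → Y.
Second component: ×2 each step; 2, 4, 8, 16, 32, 64, 128 → 256.
Putting it together: Y.256.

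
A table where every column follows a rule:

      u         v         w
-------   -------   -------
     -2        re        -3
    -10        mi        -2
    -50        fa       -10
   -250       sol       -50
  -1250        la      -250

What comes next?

-6250  ti  -1250

Column u: ×5 each step, so -2, -10, -50, -250, -1250 → -6250.
Column v: runs through the solfège scale do→ti, so re, mi, fa, sol, la → ti.
Column w: always the previous value of the column u; -3, -2, -10, -50, -250 → -1250.
Putting it together: -6250  ti  -1250.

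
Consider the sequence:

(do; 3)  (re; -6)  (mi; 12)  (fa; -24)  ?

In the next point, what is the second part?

Second part: 3, -6, 12, -24 → 48 (×(-2) each step).

48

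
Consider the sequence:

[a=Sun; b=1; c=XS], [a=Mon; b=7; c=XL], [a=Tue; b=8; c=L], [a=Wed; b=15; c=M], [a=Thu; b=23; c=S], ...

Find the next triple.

[a=Fri; b=38; c=XS]

A: Sun, Mon, Tue, Wed, Thu → Fri (runs through the weekdays Mon→Sun).
B goes 1, 7, 8, 15, 23 → 38 (each term is the sum of the two before it).
C: XS, XL, L, M, S → XS (runs backward through clothing sizes XS→XL).
So the next triple is [a=Fri; b=38; c=XS].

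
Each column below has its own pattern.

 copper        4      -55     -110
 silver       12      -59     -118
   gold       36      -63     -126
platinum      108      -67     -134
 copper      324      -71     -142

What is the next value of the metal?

Metal goes copper, silver, gold, platinum, copper → silver (repeats copper → silver → gold → platinum).
Second component — ×3 each step: 4, 12, 36, 108, 324 → 972.
Third component: −4 each step; -55, -59, -63, -67, -71 → -75.
Fourth component: -110, -118, -126, -134, -142 → -150 (always 2 × the third component).

silver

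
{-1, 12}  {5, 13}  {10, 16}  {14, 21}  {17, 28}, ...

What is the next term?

First component goes -1, 5, 10, 14, 17 → 19 (differences are 6, 5, 4, … (decreasing by 1 each time)).
Second component goes 12, 13, 16, 21, 28 → 37 (differences are 1, 3, 5, … (increasing by 2 each time)).
Combining the parts gives {19, 37}.

{19, 37}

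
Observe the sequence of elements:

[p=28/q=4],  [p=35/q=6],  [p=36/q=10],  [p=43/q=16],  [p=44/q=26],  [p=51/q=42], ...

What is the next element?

P: alternating steps +7, +1, +7, +1, …; 28, 35, 36, 43, 44, 51 → 52.
Q — each term is the sum of the two before it: 4, 6, 10, 16, 26, 42 → 68.
Combining the parts gives [p=52/q=68].

[p=52/q=68]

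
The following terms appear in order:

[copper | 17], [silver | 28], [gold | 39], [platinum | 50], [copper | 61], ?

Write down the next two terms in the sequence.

Metal — repeats copper → silver → gold → platinum: copper, silver, gold, platinum, copper → silver → gold.
Second slot: +11 each step; 17, 28, 39, 50, 61 → 72 → 83.
So the next two terms are [silver | 72] and [gold | 83].

[silver | 72], [gold | 83]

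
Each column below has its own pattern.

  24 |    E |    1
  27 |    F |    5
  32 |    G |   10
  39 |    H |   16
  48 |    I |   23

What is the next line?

First component: differences are 3, 5, 7, … (increasing by 2 each time), so 24, 27, 32, 39, 48 → 59.
Letter: E, F, G, H, I → J (letters move forward 1 place in the alphabet).
Third component: 1, 5, 10, 16, 23 → 31 (differences are 4, 5, 6, … (increasing by 1 each time)).
Putting it together: 59  J  31.

59  J  31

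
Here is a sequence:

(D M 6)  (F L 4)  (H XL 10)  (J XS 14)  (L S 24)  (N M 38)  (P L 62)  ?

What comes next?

Letter: letters move forward 2 places in the alphabet, so D, F, H, J, L, N, P → R.
Size goes M, L, XL, XS, S, M, L → XL (repeats M → L → XL → XS → S).
Third slot: each term is the sum of the two before it; 6, 4, 10, 14, 24, 38, 62 → 100.
Putting it together: (R XL 100).

(R XL 100)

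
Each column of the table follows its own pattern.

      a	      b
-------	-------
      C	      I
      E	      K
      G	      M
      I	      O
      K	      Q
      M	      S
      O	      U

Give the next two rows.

Column a goes C, E, G, I, K, M, O → Q → S (letters move forward 2 places in the alphabet).
Column b goes I, K, M, O, Q, S, U → W → Y (letters move forward 2 places in the alphabet).
So the next two rows are Q  W and S  Y.

Q  W; S  Y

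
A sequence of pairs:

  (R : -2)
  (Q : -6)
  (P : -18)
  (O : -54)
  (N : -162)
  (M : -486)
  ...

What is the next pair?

Letter — letters move back 1 place in the alphabet: R, Q, P, O, N, M → L.
Second slot: ×3 each step; -2, -6, -18, -54, -162, -486 → -1458.
So the next pair is (L : -1458).

(L : -1458)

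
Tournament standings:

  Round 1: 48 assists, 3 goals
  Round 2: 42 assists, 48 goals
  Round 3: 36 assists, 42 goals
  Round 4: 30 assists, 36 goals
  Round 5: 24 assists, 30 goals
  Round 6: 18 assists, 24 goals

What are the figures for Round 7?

Assists: −6 each step; 48, 42, 36, 30, 24, 18 → 12.
Goals: 3, 48, 42, 36, 30, 24 → 18 (always the previous value of the assists).
So the next row is 12 assists, 18 goals.

12 assists, 18 goals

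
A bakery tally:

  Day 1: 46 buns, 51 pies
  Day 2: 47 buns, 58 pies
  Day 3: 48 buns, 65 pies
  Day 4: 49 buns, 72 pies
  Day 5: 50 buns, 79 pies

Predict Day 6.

51 buns, 86 pies

Buns goes 46, 47, 48, 49, 50 → 51 (+1 each step).
Pies: 51, 58, 65, 72, 79 → 86 (+7 each step).
So the next line is 51 buns, 86 pies.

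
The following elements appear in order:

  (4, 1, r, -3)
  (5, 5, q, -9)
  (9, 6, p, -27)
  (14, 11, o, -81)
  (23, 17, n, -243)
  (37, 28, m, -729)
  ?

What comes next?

First coordinate — each term is the sum of the two before it: 4, 5, 9, 14, 23, 37 → 60.
Second coordinate goes 1, 5, 6, 11, 17, 28 → 45 (each term is the sum of the two before it).
Letter: letters move back 1 place in the alphabet, so r, q, p, o, n, m → l.
Fourth coordinate: ×3 each step, so -3, -9, -27, -81, -243, -729 → -2187.
Putting it together: (60, 45, l, -2187).

(60, 45, l, -2187)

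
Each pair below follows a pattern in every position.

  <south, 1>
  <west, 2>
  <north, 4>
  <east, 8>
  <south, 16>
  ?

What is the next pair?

<west, 32>

Direction: south, west, north, east, south → west (repeats south → west → north → east).
Second component: 1, 2, 4, 8, 16 → 32 (×2 each step).
Combining the parts gives <west, 32>.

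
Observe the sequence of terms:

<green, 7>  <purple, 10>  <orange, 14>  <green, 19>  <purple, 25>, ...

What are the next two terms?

<orange, 32>, <green, 40>

Colour: repeats green → purple → orange, so green, purple, orange, green, purple → orange → green.
Second slot: 7, 10, 14, 19, 25 → 32 → 40 (differences are 3, 4, 5, … (increasing by 1 each time)).
Putting the parts together: <orange, 32> and then <green, 40>.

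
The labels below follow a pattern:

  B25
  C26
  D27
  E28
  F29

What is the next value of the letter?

Letter — letters move forward 1 place in the alphabet: B, C, D, E, F → G.

G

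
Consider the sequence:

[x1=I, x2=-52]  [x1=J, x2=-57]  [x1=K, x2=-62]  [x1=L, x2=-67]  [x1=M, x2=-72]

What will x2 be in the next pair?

X1 goes I, J, K, L, M → N (letters move forward 1 place in the alphabet).
For the x2, −5 each step: -52, -57, -62, -67, -72 → -77.

-77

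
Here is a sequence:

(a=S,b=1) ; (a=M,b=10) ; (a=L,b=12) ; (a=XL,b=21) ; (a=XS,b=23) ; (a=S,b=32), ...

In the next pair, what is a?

A goes S, M, L, XL, XS, S → M (repeats S → M → L → XL → XS).
For the b, alternating steps +9, +2, +9, +2, …: 1, 10, 12, 21, 23, 32 → 34.

M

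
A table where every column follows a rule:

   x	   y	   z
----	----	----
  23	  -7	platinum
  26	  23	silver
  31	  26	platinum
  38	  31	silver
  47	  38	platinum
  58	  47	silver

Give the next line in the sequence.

71  58  platinum

Column x — differences are 3, 5, 7, … (increasing by 2 each time): 23, 26, 31, 38, 47, 58 → 71.
Column y: always the previous value of the column x, so -7, 23, 26, 31, 38, 47 → 58.
Column z: platinum, silver, platinum, silver, platinum, silver → platinum (alternates platinum ↔ silver).
Putting it together: 71  58  platinum.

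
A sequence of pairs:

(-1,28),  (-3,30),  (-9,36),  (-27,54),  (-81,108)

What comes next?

(-243,270)

First coordinate: -1, -3, -9, -27, -81 → -243 (×3 each step).
Second coordinate — together with the first coordinate always sums to 27: 28, 30, 36, 54, 108 → 270.
Putting it together: (-243,270).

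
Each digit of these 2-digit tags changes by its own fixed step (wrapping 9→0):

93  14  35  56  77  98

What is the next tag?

19

First digit goes 9, 1, 3, 5, 7, 9 → 1 (+2 each step, mod 10).
Second digit: +1 each step, mod 10; 3, 4, 5, 6, 7, 8 → 9.
So the next tag is 19.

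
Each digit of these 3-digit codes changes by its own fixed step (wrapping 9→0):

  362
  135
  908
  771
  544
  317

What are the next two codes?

180, 953

First digit: −2 each step, mod 10; 3, 1, 9, 7, 5, 3 → 1 → 9.
Second digit goes 6, 3, 0, 7, 4, 1 → 8 → 5 (−3 each step, mod 10).
Third digit — +3 each step, mod 10: 2, 5, 8, 1, 4, 7 → 0 → 3.
Putting the parts together: 180 and then 953.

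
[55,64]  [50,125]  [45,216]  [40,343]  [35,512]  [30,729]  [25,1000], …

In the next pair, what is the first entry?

First entry: 55, 50, 45, 40, 35, 30, 25 → 20 (−5 each step).
Second entry: 64, 125, 216, 343, 512, 729, 1000 → 1331 (perfect cubes: 4³, 5³, 6³, …).

20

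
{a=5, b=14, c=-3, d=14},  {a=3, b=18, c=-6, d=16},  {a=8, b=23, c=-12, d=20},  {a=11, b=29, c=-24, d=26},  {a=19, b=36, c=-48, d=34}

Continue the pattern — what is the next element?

For the a, each term is the sum of the two before it: 5, 3, 8, 11, 19 → 30.
B: differences are 4, 5, 6, … (increasing by 1 each time); 14, 18, 23, 29, 36 → 44.
C: -3, -6, -12, -24, -48 → -96 (×2 each step).
D: differences are 2, 4, 6, … (increasing by 2 each time), so 14, 16, 20, 26, 34 → 44.
Putting it together: {a=30, b=44, c=-96, d=44}.

{a=30, b=44, c=-96, d=44}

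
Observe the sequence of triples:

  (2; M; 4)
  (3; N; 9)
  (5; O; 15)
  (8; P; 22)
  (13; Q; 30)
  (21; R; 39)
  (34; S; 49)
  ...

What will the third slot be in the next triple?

60

For the third slot, differences are 5, 6, 7, … (increasing by 1 each time): 4, 9, 15, 22, 30, 39, 49 → 60.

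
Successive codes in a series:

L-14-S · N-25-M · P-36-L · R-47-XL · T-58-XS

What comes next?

V-69-S

Letter goes L, N, P, R, T → V (letters move forward 2 places in the alphabet).
Second component — +11 each step: 14, 25, 36, 47, 58 → 69.
Size: runs through clothing sizes XS→XL, so S, M, L, XL, XS → S.
Combining the parts gives V-69-S.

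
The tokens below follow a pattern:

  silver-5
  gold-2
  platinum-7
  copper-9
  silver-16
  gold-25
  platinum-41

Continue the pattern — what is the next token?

copper-66

Metal: silver, gold, platinum, copper, silver, gold, platinum → copper (repeats silver → gold → platinum → copper).
Second component goes 5, 2, 7, 9, 16, 25, 41 → 66 (each term is the sum of the two before it).
Combining the parts gives copper-66.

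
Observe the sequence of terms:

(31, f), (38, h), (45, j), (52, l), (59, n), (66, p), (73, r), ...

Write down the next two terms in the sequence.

First coordinate: +7 each step; 31, 38, 45, 52, 59, 66, 73 → 80 → 87.
Letter — letters move forward 2 places in the alphabet: f, h, j, l, n, p, r → t → v.
Putting the parts together: (80, t) and then (87, v).

(80, t), (87, v)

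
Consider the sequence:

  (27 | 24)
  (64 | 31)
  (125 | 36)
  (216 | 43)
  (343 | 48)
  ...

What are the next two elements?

First component goes 27, 64, 125, 216, 343 → 512 → 729 (perfect cubes: 3³, 4³, 5³, …).
For the second component, alternating steps +7, +5, +7, +5, …: 24, 31, 36, 43, 48 → 55 → 60.
So the next two elements are (512 | 55) and (729 | 60).

(512 | 55), (729 | 60)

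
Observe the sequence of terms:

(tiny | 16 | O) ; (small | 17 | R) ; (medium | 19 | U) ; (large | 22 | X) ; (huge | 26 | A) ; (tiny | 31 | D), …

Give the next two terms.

(small | 37 | G), (medium | 44 | J)

Size goes tiny, small, medium, large, huge, tiny → small → medium (repeats tiny → small → medium → large → huge).
Second entry — differences are 1, 2, 3, … (increasing by 1 each time): 16, 17, 19, 22, 26, 31 → 37 → 44.
Letter: letters move forward 3 places in the alphabet, wrapping Z→A, so O, R, U, X, A, D → G → J.
Putting the parts together: (small | 37 | G) and then (medium | 44 | J).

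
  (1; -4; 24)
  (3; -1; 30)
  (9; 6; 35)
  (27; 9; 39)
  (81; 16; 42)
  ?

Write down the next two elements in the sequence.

First value: ×3 each step; 1, 3, 9, 27, 81 → 243 → 729.
Second value: -4, -1, 6, 9, 16 → 19 → 26 (alternating steps +3, +7, +3, +7, …).
Third value: differences are 6, 5, 4, … (decreasing by 1 each time); 24, 30, 35, 39, 42 → 44 → 45.
So the next two elements are (243; 19; 44) and (729; 26; 45).

(243; 19; 44), (729; 26; 45)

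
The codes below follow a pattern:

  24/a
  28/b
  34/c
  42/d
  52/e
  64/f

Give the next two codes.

For the first component, differences are 4, 6, 8, … (increasing by 2 each time): 24, 28, 34, 42, 52, 64 → 78 → 94.
For the letter, letters move forward 1 place in the alphabet: a, b, c, d, e, f → g → h.
So the next two codes are 78/g and 94/h.

78/g then 94/h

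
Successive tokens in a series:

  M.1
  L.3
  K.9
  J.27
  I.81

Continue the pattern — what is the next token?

H.243

Letter — letters move back 1 place in the alphabet: M, L, K, J, I → H.
Second component: ×3 each step; 1, 3, 9, 27, 81 → 243.
Combining the parts gives H.243.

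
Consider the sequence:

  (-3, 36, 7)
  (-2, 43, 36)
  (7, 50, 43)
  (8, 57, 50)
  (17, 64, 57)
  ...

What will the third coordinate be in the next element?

Second coordinate: 36, 43, 50, 57, 64 → 71 (+7 each step).
Third coordinate goes 7, 36, 43, 50, 57 → 64 (always the previous value of the second coordinate).

64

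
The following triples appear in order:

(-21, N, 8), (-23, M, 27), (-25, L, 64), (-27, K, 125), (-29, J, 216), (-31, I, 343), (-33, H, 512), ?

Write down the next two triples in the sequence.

First component: −2 each step, so -21, -23, -25, -27, -29, -31, -33 → -35 → -37.
Letter — letters move back 1 place in the alphabet: N, M, L, K, J, I, H → G → F.
Third component goes 8, 27, 64, 125, 216, 343, 512 → 729 → 1000 (perfect cubes: 2³, 3³, 4³, …).
So the next two triples are (-35, G, 729) and (-37, F, 1000).

(-35, G, 729), (-37, F, 1000)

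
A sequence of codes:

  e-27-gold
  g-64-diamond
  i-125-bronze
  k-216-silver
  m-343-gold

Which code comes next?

Letter: letters move forward 2 places in the alphabet, so e, g, i, k, m → o.
Second component — perfect cubes: 3³, 4³, 5³, …: 27, 64, 125, 216, 343 → 512.
Rank: repeats gold → diamond → bronze → silver; gold, diamond, bronze, silver, gold → diamond.
Putting it together: o-512-diamond.

o-512-diamond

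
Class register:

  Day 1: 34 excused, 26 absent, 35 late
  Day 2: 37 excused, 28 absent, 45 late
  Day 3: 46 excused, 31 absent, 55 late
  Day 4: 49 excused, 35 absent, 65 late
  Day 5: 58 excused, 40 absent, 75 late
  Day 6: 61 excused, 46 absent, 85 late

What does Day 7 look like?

70 excused, 53 absent, 95 late

Excused: 34, 37, 46, 49, 58, 61 → 70 (alternating steps +3, +9, +3, +9, …).
Absent: differences are 2, 3, 4, … (increasing by 1 each time), so 26, 28, 31, 35, 40, 46 → 53.
Late: +10 each step; 35, 45, 55, 65, 75, 85 → 95.
Combining the parts gives 70 excused, 53 absent, 95 late.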